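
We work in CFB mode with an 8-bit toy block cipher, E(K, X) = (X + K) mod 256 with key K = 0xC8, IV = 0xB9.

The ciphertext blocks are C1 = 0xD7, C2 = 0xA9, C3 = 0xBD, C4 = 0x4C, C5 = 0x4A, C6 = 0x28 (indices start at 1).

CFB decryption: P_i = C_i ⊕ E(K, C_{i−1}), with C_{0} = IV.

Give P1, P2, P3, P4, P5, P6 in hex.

P1: E(K, 0xB9) = 0x81; 0xD7 ⊕ 0x81 = 0x56.
P2: E(K, 0xD7) = 0x9F; 0xA9 ⊕ 0x9F = 0x36.
P3: E(K, 0xA9) = 0x71; 0xBD ⊕ 0x71 = 0xCC.
P4: E(K, 0xBD) = 0x85; 0x4C ⊕ 0x85 = 0xC9.
P5: E(K, 0x4C) = 0x14; 0x4A ⊕ 0x14 = 0x5E.
P6: E(K, 0x4A) = 0x12; 0x28 ⊕ 0x12 = 0x3A.

P1 = 0x56, P2 = 0x36, P3 = 0xCC, P4 = 0xC9, P5 = 0x5E, P6 = 0x3A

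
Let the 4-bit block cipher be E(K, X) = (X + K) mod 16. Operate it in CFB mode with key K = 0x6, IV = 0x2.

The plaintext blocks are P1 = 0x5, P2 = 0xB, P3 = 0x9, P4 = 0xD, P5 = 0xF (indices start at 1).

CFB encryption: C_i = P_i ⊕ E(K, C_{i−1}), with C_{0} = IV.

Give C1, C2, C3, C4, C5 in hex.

C1 = 0xD, C2 = 0x8, C3 = 0x7, C4 = 0x0, C5 = 0x9

C1: E(K, 0x2) = 0x8; 0x5 ⊕ 0x8 = 0xD.
C2: E(K, 0xD) = 0x3; 0xB ⊕ 0x3 = 0x8.
C3: E(K, 0x8) = 0xE; 0x9 ⊕ 0xE = 0x7.
C4: E(K, 0x7) = 0xD; 0xD ⊕ 0xD = 0x0.
C5: E(K, 0x0) = 0x6; 0xF ⊕ 0x6 = 0x9.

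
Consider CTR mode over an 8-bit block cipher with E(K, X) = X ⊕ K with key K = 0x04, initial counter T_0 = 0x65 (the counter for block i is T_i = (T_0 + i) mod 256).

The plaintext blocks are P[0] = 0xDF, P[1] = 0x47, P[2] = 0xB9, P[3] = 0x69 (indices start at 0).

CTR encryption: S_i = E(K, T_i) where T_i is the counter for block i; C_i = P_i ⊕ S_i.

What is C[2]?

C[2] = 0xDA

C[0]: T = 0x65, S = E(K, T) = 0x61; 0xDF ⊕ 0x61 = 0xBE.
C[1]: T = 0x66, S = E(K, T) = 0x62; 0x47 ⊕ 0x62 = 0x25.
C[2]: T = 0x67, S = E(K, T) = 0x63; 0xB9 ⊕ 0x63 = 0xDA.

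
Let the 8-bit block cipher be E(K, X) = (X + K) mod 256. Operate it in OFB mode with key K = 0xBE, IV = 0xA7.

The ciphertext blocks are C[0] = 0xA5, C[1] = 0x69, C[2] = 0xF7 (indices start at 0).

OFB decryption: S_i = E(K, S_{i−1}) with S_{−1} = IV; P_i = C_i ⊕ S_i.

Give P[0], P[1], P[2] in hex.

P[0]: S = E(K, 0xA7) = 0x65; 0xA5 ⊕ 0x65 = 0xC0.
P[1]: S = E(K, 0x65) = 0x23; 0x69 ⊕ 0x23 = 0x4A.
P[2]: S = E(K, 0x23) = 0xE1; 0xF7 ⊕ 0xE1 = 0x16.

P[0] = 0xC0, P[1] = 0x4A, P[2] = 0x16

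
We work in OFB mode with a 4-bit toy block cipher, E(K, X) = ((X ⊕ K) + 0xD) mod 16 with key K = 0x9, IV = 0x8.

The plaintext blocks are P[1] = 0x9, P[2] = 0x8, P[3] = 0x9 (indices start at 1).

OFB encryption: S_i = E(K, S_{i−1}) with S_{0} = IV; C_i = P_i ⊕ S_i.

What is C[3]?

C[3] = 0x3

C[1]: S = E(K, 0x8) = 0xE; 0x9 ⊕ 0xE = 0x7.
C[2]: S = E(K, 0xE) = 0x4; 0x8 ⊕ 0x4 = 0xC.
C[3]: S = E(K, 0x4) = 0xA; 0x9 ⊕ 0xA = 0x3.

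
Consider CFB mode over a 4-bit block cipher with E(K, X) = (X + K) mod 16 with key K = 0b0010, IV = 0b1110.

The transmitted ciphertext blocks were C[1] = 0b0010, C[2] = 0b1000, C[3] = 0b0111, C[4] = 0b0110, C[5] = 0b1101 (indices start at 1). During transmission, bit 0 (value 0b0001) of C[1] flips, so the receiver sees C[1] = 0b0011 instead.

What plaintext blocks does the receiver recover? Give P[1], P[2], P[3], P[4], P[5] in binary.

P[1] = 0b0011, P[2] = 0b1101, P[3] = 0b1101, P[4] = 0b1111, P[5] = 0b0101

CFB decryption: P_i = C_i ⊕ E(K, C_{i−1}), with C_{0} = IV.
Only C[1] changed, to 0b0011. In CFB, a change in C_i flips the same bit in P_i and garbles P_{i+1}. Decrypting the received ciphertext:
P[1]: E(K, 0b1110) = 0b0000; 0b0011 ⊕ 0b0000 = 0b0011.
P[2]: E(K, 0b0011) = 0b0101; 0b1000 ⊕ 0b0101 = 0b1101.
P[3]: E(K, 0b1000) = 0b1010; 0b0111 ⊕ 0b1010 = 0b1101.
P[4]: E(K, 0b0111) = 0b1001; 0b0110 ⊕ 0b1001 = 0b1111.
P[5]: E(K, 0b0110) = 0b1000; 0b1101 ⊕ 0b1000 = 0b0101.
Blocks that differ from the original plaintext: P[1], P[2].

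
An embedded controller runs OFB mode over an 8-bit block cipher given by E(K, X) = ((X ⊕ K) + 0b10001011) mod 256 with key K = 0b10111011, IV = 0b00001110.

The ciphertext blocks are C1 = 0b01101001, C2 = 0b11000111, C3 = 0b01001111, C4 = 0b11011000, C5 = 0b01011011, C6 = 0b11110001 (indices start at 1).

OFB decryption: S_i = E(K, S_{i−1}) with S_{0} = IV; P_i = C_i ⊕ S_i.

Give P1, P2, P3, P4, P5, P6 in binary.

P1 = 0b00101001, P2 = 0b01000001, P3 = 0b10000111, P4 = 0b00100110, P5 = 0b10001011, P6 = 0b00000111

P1: S = E(K, 0b00001110) = 0b01000000; 0b01101001 ⊕ 0b01000000 = 0b00101001.
P2: S = E(K, 0b01000000) = 0b10000110; 0b11000111 ⊕ 0b10000110 = 0b01000001.
P3: S = E(K, 0b10000110) = 0b11001000; 0b01001111 ⊕ 0b11001000 = 0b10000111.
P4: S = E(K, 0b11001000) = 0b11111110; 0b11011000 ⊕ 0b11111110 = 0b00100110.
P5: S = E(K, 0b11111110) = 0b11010000; 0b01011011 ⊕ 0b11010000 = 0b10001011.
P6: S = E(K, 0b11010000) = 0b11110110; 0b11110001 ⊕ 0b11110110 = 0b00000111.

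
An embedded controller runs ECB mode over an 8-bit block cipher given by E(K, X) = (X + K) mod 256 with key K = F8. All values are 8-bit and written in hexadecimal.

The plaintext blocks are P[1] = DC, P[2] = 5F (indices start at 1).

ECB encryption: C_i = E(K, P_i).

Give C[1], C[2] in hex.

C[1]: E(K, DC) = D4.
C[2]: E(K, 5F) = 57.

C[1] = D4, C[2] = 57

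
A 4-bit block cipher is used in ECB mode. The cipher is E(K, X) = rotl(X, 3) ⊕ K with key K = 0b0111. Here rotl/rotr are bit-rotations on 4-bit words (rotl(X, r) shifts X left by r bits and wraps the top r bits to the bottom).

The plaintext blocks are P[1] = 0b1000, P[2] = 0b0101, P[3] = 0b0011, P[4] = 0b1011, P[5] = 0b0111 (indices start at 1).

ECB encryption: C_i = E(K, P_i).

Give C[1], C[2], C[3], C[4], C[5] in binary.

C[1]: E(K, 0b1000) = 0b0011.
C[2]: E(K, 0b0101) = 0b1101.
C[3]: E(K, 0b0011) = 0b1110.
C[4]: E(K, 0b1011) = 0b1010.
C[5]: E(K, 0b0111) = 0b1100.

C[1] = 0b0011, C[2] = 0b1101, C[3] = 0b1110, C[4] = 0b1010, C[5] = 0b1100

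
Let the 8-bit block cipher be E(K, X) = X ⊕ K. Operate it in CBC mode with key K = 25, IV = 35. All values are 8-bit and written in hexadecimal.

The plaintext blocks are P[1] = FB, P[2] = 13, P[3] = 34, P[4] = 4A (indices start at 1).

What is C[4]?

C[4] = A3

CBC encryption: C_i = E(K, P_i ⊕ C_{i−1}), with C_{0} = IV.
C[1]: P[1] ⊕ 35 = CE; E(K, CE) = EB.
C[2]: P[2] ⊕ EB = F8; E(K, F8) = DD.
C[3]: P[3] ⊕ DD = E9; E(K, E9) = CC.
C[4]: P[4] ⊕ CC = 86; E(K, 86) = A3.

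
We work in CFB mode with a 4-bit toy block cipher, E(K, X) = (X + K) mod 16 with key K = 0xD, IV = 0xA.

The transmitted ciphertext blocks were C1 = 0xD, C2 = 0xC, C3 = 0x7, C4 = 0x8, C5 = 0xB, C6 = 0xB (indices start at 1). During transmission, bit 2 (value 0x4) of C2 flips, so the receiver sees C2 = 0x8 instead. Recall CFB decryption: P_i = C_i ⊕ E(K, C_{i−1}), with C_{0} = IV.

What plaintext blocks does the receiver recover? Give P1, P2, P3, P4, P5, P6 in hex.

Only C2 changed, to 0x8. In CFB, a change in C_i flips the same bit in P_i and garbles P_{i+1}. Decrypting the received ciphertext:
P1: E(K, 0xA) = 0x7; 0xD ⊕ 0x7 = 0xA.
P2: E(K, 0xD) = 0xA; 0x8 ⊕ 0xA = 0x2.
P3: E(K, 0x8) = 0x5; 0x7 ⊕ 0x5 = 0x2.
P4: E(K, 0x7) = 0x4; 0x8 ⊕ 0x4 = 0xC.
P5: E(K, 0x8) = 0x5; 0xB ⊕ 0x5 = 0xE.
P6: E(K, 0xB) = 0x8; 0xB ⊕ 0x8 = 0x3.
Blocks that differ from the original plaintext: P2, P3.

P1 = 0xA, P2 = 0x2, P3 = 0x2, P4 = 0xC, P5 = 0xE, P6 = 0x3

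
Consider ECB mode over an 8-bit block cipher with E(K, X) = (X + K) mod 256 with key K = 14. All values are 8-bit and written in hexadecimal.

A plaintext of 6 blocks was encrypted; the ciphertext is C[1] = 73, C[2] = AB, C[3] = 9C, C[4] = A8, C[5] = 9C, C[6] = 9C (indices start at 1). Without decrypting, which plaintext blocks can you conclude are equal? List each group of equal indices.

ECB encrypts each block independently with the same key, so equal ciphertext blocks imply equal plaintext blocks.
C[3] = C[5] = C[6] = 9C, so P[3] = P[5] = P[6].

P[3] = P[5] = P[6]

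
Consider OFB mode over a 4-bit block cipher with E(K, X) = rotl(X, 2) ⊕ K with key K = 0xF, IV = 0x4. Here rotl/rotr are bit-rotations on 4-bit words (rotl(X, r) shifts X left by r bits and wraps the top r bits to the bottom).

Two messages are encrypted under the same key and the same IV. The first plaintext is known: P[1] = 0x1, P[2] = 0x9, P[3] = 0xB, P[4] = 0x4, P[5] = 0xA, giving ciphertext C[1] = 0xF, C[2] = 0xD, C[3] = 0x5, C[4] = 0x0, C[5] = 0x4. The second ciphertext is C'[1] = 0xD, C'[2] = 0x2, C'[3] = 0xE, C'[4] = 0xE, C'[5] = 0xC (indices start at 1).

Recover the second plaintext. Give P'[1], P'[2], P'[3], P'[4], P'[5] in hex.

P'[1] = 0x3, P'[2] = 0x6, P'[3] = 0x0, P'[4] = 0xA, P'[5] = 0x2

In OFB with a reused IV, both messages share the same keystream S_i, so C_i ⊕ C'_i = P_i ⊕ P'_i and thus P'_i = P_i ⊕ C_i ⊕ C'_i.
P'[1]: 0x1 ⊕ 0xF ⊕ 0xD = 0x3.
P'[2]: 0x9 ⊕ 0xD ⊕ 0x2 = 0x6.
P'[3]: 0xB ⊕ 0x5 ⊕ 0xE = 0x0.
P'[4]: 0x4 ⊕ 0x0 ⊕ 0xE = 0xA.
P'[5]: 0xA ⊕ 0x4 ⊕ 0xC = 0x2.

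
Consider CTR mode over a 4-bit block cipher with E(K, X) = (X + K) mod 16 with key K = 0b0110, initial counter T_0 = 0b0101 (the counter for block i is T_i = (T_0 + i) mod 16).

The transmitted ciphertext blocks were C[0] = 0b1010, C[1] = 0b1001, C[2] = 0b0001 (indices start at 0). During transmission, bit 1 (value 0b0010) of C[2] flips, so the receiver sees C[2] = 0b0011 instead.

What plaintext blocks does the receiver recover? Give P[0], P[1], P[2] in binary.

P[0] = 0b0001, P[1] = 0b0101, P[2] = 0b1110

CTR decryption: S_i = E(K, T_i) where T_i is the counter for block i; P_i = C_i ⊕ S_i.
Only C[2] changed, to 0b0011. In CTR, a change in C_i flips the same bit in P_i only; the keystream is unaffected. Decrypting the received ciphertext:
P[0]: T = 0b0101, S = E(K, T) = 0b1011; 0b1010 ⊕ 0b1011 = 0b0001.
P[1]: T = 0b0110, S = E(K, T) = 0b1100; 0b1001 ⊕ 0b1100 = 0b0101.
P[2]: T = 0b0111, S = E(K, T) = 0b1101; 0b0011 ⊕ 0b1101 = 0b1110.
Blocks that differ from the original plaintext: P[2].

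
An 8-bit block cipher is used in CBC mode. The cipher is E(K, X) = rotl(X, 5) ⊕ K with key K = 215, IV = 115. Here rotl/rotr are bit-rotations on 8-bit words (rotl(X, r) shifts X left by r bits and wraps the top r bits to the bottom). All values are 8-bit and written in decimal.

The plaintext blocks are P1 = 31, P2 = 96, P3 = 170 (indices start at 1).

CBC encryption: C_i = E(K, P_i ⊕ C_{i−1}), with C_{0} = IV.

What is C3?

C3 = 144

C1: P1 ⊕ 115 = 108; E(K, 108) = 90.
C2: P2 ⊕ 90 = 58; E(K, 58) = 144.
C3: P3 ⊕ 144 = 58; E(K, 58) = 144.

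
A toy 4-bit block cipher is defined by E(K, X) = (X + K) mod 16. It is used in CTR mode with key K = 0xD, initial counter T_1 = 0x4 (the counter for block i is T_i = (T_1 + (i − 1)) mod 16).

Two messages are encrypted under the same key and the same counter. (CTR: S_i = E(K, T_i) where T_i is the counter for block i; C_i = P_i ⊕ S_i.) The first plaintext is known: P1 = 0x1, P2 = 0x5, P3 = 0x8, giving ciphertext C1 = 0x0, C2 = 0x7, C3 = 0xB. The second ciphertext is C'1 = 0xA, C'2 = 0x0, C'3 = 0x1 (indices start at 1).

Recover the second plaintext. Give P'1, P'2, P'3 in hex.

In CTR with a reused counter, both messages share the same keystream S_i, so C_i ⊕ C'_i = P_i ⊕ P'_i and thus P'_i = P_i ⊕ C_i ⊕ C'_i.
P'1: 0x1 ⊕ 0x0 ⊕ 0xA = 0xB.
P'2: 0x5 ⊕ 0x7 ⊕ 0x0 = 0x2.
P'3: 0x8 ⊕ 0xB ⊕ 0x1 = 0x2.

P'1 = 0xB, P'2 = 0x2, P'3 = 0x2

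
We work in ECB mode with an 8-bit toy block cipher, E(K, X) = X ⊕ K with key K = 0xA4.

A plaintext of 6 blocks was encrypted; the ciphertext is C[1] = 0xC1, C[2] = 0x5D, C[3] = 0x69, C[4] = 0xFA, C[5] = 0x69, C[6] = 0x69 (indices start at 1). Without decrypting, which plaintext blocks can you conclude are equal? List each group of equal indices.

ECB encrypts each block independently with the same key, so equal ciphertext blocks imply equal plaintext blocks.
C[3] = C[5] = C[6] = 0x69, so P[3] = P[5] = P[6].

P[3] = P[5] = P[6]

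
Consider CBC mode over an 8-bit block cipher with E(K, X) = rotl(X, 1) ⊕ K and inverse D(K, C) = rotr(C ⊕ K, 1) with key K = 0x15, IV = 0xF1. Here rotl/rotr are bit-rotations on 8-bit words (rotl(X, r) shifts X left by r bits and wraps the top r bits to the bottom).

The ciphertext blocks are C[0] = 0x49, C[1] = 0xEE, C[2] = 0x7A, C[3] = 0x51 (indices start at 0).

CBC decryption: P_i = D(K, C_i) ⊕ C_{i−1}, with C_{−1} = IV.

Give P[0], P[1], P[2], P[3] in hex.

P[0]: D(K, 0x49) = 0x2E; 0x2E ⊕ 0xF1 = 0xDF.
P[1]: D(K, 0xEE) = 0xFD; 0xFD ⊕ 0x49 = 0xB4.
P[2]: D(K, 0x7A) = 0xB7; 0xB7 ⊕ 0xEE = 0x59.
P[3]: D(K, 0x51) = 0x22; 0x22 ⊕ 0x7A = 0x58.

P[0] = 0xDF, P[1] = 0xB4, P[2] = 0x59, P[3] = 0x58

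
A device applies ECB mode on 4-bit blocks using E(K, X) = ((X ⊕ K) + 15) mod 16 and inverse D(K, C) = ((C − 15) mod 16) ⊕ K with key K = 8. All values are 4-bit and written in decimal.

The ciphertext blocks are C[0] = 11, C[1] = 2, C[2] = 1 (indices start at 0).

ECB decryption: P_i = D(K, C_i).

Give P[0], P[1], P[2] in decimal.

P[0]: D(K, 11) = 4.
P[1]: D(K, 2) = 11.
P[2]: D(K, 1) = 10.

P[0] = 4, P[1] = 11, P[2] = 10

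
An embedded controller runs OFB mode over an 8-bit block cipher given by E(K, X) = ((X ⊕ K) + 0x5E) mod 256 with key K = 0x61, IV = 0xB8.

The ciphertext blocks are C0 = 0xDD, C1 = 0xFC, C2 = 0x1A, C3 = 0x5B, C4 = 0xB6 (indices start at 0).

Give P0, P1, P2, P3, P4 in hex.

P0 = 0xEA, P1 = 0x48, P2 = 0x29, P3 = 0xEB, P4 = 0x99

OFB decryption: S_i = E(K, S_{i−1}) with S_{−1} = IV; P_i = C_i ⊕ S_i.
P0: S = E(K, 0xB8) = 0x37; 0xDD ⊕ 0x37 = 0xEA.
P1: S = E(K, 0x37) = 0xB4; 0xFC ⊕ 0xB4 = 0x48.
P2: S = E(K, 0xB4) = 0x33; 0x1A ⊕ 0x33 = 0x29.
P3: S = E(K, 0x33) = 0xB0; 0x5B ⊕ 0xB0 = 0xEB.
P4: S = E(K, 0xB0) = 0x2F; 0xB6 ⊕ 0x2F = 0x99.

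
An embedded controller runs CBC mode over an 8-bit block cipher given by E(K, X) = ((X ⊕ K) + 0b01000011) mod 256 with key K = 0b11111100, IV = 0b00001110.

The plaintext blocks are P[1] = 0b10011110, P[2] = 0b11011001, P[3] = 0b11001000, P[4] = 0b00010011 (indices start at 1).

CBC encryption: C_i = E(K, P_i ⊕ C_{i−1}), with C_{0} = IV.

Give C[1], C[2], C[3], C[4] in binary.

C[1]: P[1] ⊕ 0b00001110 = 0b10010000; E(K, 0b10010000) = 0b10101111.
C[2]: P[2] ⊕ 0b10101111 = 0b01110110; E(K, 0b01110110) = 0b11001101.
C[3]: P[3] ⊕ 0b11001101 = 0b00000101; E(K, 0b00000101) = 0b00111100.
C[4]: P[4] ⊕ 0b00111100 = 0b00101111; E(K, 0b00101111) = 0b00010110.

C[1] = 0b10101111, C[2] = 0b11001101, C[3] = 0b00111100, C[4] = 0b00010110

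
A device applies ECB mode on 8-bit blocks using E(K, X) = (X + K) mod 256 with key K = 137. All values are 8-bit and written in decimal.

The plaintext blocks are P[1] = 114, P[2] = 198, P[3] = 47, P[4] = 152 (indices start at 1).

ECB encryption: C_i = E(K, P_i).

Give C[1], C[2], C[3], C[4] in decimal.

C[1] = 251, C[2] = 79, C[3] = 184, C[4] = 33

C[1]: E(K, 114) = 251.
C[2]: E(K, 198) = 79.
C[3]: E(K, 47) = 184.
C[4]: E(K, 152) = 33.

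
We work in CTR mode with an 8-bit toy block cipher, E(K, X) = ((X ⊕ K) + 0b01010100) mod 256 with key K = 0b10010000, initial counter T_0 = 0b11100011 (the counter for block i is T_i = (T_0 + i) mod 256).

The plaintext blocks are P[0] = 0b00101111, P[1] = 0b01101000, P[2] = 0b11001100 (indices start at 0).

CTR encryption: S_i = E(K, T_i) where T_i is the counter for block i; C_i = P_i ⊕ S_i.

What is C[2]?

C[2] = 0b00000101

C[0]: T = 0b11100011, S = E(K, T) = 0b11000111; 0b00101111 ⊕ 0b11000111 = 0b11101000.
C[1]: T = 0b11100100, S = E(K, T) = 0b11001000; 0b01101000 ⊕ 0b11001000 = 0b10100000.
C[2]: T = 0b11100101, S = E(K, T) = 0b11001001; 0b11001100 ⊕ 0b11001001 = 0b00000101.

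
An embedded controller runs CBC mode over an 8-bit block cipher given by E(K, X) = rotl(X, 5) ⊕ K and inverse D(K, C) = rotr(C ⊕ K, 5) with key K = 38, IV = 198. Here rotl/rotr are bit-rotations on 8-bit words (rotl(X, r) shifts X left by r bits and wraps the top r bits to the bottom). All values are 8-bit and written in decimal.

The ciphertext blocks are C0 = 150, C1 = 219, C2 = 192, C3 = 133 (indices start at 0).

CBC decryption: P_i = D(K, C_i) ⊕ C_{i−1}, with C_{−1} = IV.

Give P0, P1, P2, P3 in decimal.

P0: D(K, 150) = 133; 133 ⊕ 198 = 67.
P1: D(K, 219) = 239; 239 ⊕ 150 = 121.
P2: D(K, 192) = 55; 55 ⊕ 219 = 236.
P3: D(K, 133) = 29; 29 ⊕ 192 = 221.

P0 = 67, P1 = 121, P2 = 236, P3 = 221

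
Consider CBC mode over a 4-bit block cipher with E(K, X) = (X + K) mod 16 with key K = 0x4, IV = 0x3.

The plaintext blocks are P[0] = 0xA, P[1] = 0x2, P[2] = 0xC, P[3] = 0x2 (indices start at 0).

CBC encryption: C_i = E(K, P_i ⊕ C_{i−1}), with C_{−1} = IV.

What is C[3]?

C[3] = 0x5

C[0]: P[0] ⊕ 0x3 = 0x9; E(K, 0x9) = 0xD.
C[1]: P[1] ⊕ 0xD = 0xF; E(K, 0xF) = 0x3.
C[2]: P[2] ⊕ 0x3 = 0xF; E(K, 0xF) = 0x3.
C[3]: P[3] ⊕ 0x3 = 0x1; E(K, 0x1) = 0x5.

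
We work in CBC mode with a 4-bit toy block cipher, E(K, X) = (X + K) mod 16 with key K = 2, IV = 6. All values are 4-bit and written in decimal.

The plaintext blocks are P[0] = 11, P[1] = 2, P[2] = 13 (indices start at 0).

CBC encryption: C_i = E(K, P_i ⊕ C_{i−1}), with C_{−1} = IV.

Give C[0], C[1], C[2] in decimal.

C[0] = 15, C[1] = 15, C[2] = 4

C[0]: P[0] ⊕ 6 = 13; E(K, 13) = 15.
C[1]: P[1] ⊕ 15 = 13; E(K, 13) = 15.
C[2]: P[2] ⊕ 15 = 2; E(K, 2) = 4.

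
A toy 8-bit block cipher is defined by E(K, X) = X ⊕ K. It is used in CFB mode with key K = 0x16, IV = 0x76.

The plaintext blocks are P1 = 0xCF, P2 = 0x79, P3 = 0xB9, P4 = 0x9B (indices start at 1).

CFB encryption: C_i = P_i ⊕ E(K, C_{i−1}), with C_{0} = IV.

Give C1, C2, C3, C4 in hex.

C1: E(K, 0x76) = 0x60; 0xCF ⊕ 0x60 = 0xAF.
C2: E(K, 0xAF) = 0xB9; 0x79 ⊕ 0xB9 = 0xC0.
C3: E(K, 0xC0) = 0xD6; 0xB9 ⊕ 0xD6 = 0x6F.
C4: E(K, 0x6F) = 0x79; 0x9B ⊕ 0x79 = 0xE2.

C1 = 0xAF, C2 = 0xC0, C3 = 0x6F, C4 = 0xE2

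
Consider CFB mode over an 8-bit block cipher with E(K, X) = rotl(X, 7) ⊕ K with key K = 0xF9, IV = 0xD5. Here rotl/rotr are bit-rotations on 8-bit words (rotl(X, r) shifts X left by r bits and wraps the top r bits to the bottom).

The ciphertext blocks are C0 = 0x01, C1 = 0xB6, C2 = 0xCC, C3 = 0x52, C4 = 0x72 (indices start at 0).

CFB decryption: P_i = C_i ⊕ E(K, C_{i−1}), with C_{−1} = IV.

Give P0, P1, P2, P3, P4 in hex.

P0: E(K, 0xD5) = 0x13; 0x01 ⊕ 0x13 = 0x12.
P1: E(K, 0x01) = 0x79; 0xB6 ⊕ 0x79 = 0xCF.
P2: E(K, 0xB6) = 0xA2; 0xCC ⊕ 0xA2 = 0x6E.
P3: E(K, 0xCC) = 0x9F; 0x52 ⊕ 0x9F = 0xCD.
P4: E(K, 0x52) = 0xD0; 0x72 ⊕ 0xD0 = 0xA2.

P0 = 0x12, P1 = 0xCF, P2 = 0x6E, P3 = 0xCD, P4 = 0xA2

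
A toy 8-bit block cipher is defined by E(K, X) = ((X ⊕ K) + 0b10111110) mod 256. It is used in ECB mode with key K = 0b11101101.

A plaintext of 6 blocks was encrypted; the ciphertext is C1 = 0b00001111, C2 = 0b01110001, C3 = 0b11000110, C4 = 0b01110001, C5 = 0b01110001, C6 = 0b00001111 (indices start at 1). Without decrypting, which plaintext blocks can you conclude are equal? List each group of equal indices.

ECB encrypts each block independently with the same key, so equal ciphertext blocks imply equal plaintext blocks.
C1 = C6 = 0b00001111, so P1 = P6.
C2 = C4 = C5 = 0b01110001, so P2 = P4 = P5.

P1 = P6; P2 = P4 = P5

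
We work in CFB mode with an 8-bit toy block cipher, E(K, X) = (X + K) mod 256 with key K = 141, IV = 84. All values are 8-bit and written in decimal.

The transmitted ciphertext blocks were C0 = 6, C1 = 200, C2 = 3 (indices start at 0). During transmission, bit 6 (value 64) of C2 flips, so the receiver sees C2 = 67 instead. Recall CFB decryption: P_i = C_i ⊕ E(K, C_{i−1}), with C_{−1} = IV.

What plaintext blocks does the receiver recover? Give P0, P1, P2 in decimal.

P0 = 231, P1 = 91, P2 = 22

Only C2 changed, to 67. In CFB, a change in C_i flips the same bit in P_i and garbles P_{i+1}. Decrypting the received ciphertext:
P0: E(K, 84) = 225; 6 ⊕ 225 = 231.
P1: E(K, 6) = 147; 200 ⊕ 147 = 91.
P2: E(K, 200) = 85; 67 ⊕ 85 = 22.
Blocks that differ from the original plaintext: P2.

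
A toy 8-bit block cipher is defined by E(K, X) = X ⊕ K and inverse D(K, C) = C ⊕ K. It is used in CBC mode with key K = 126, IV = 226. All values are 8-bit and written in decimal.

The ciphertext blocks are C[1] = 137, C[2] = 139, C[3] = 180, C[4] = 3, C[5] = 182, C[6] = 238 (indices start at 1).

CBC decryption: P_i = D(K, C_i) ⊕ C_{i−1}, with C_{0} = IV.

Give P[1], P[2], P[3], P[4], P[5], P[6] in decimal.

P[1]: D(K, 137) = 247; 247 ⊕ 226 = 21.
P[2]: D(K, 139) = 245; 245 ⊕ 137 = 124.
P[3]: D(K, 180) = 202; 202 ⊕ 139 = 65.
P[4]: D(K, 3) = 125; 125 ⊕ 180 = 201.
P[5]: D(K, 182) = 200; 200 ⊕ 3 = 203.
P[6]: D(K, 238) = 144; 144 ⊕ 182 = 38.

P[1] = 21, P[2] = 124, P[3] = 65, P[4] = 201, P[5] = 203, P[6] = 38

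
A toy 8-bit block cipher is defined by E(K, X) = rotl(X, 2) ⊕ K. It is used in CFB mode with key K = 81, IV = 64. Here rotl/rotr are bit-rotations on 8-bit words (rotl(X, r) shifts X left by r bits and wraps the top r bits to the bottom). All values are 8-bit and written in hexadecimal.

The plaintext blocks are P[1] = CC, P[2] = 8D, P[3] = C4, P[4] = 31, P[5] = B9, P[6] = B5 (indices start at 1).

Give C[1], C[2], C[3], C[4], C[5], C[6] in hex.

CFB encryption: C_i = P_i ⊕ E(K, C_{i−1}), with C_{0} = IV.
C[1]: E(K, 64) = 10; CC ⊕ 10 = DC.
C[2]: E(K, DC) = F2; 8D ⊕ F2 = 7F.
C[3]: E(K, 7F) = 7C; C4 ⊕ 7C = B8.
C[4]: E(K, B8) = 63; 31 ⊕ 63 = 52.
C[5]: E(K, 52) = C8; B9 ⊕ C8 = 71.
C[6]: E(K, 71) = 44; B5 ⊕ 44 = F1.

C[1] = DC, C[2] = 7F, C[3] = B8, C[4] = 52, C[5] = 71, C[6] = F1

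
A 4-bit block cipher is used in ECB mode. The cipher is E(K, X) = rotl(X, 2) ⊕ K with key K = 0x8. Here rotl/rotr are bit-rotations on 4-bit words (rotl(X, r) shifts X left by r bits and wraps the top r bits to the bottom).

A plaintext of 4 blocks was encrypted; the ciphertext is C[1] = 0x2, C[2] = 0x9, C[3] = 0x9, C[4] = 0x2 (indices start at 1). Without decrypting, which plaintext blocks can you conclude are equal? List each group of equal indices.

P[1] = P[4]; P[2] = P[3]

ECB encrypts each block independently with the same key, so equal ciphertext blocks imply equal plaintext blocks.
C[1] = C[4] = 0x2, so P[1] = P[4].
C[2] = C[3] = 0x9, so P[2] = P[3].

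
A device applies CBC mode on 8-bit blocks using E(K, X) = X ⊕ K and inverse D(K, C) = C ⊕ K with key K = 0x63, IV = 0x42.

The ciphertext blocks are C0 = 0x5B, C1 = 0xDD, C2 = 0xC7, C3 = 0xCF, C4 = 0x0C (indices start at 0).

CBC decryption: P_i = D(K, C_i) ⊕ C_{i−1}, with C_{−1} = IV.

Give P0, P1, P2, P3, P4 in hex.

P0: D(K, 0x5B) = 0x38; 0x38 ⊕ 0x42 = 0x7A.
P1: D(K, 0xDD) = 0xBE; 0xBE ⊕ 0x5B = 0xE5.
P2: D(K, 0xC7) = 0xA4; 0xA4 ⊕ 0xDD = 0x79.
P3: D(K, 0xCF) = 0xAC; 0xAC ⊕ 0xC7 = 0x6B.
P4: D(K, 0x0C) = 0x6F; 0x6F ⊕ 0xCF = 0xA0.

P0 = 0x7A, P1 = 0xE5, P2 = 0x79, P3 = 0x6B, P4 = 0xA0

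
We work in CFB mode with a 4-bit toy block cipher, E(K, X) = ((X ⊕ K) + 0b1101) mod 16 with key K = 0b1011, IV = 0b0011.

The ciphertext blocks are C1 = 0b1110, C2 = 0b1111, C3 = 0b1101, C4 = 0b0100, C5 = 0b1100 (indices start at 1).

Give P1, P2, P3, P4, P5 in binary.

P1 = 0b1011, P2 = 0b1101, P3 = 0b1100, P4 = 0b0111, P5 = 0b0000

CFB decryption: P_i = C_i ⊕ E(K, C_{i−1}), with C_{0} = IV.
P1: E(K, 0b0011) = 0b0101; 0b1110 ⊕ 0b0101 = 0b1011.
P2: E(K, 0b1110) = 0b0010; 0b1111 ⊕ 0b0010 = 0b1101.
P3: E(K, 0b1111) = 0b0001; 0b1101 ⊕ 0b0001 = 0b1100.
P4: E(K, 0b1101) = 0b0011; 0b0100 ⊕ 0b0011 = 0b0111.
P5: E(K, 0b0100) = 0b1100; 0b1100 ⊕ 0b1100 = 0b0000.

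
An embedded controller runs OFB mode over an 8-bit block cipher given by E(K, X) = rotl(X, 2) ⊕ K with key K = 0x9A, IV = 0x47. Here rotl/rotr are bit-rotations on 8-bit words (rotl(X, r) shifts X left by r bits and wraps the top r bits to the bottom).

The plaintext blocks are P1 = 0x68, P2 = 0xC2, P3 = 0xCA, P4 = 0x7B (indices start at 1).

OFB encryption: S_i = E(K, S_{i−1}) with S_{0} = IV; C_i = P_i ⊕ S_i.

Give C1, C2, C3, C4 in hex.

C1 = 0xEF, C2 = 0x46, C3 = 0x42, C4 = 0xC3

C1: S = E(K, 0x47) = 0x87; 0x68 ⊕ 0x87 = 0xEF.
C2: S = E(K, 0x87) = 0x84; 0xC2 ⊕ 0x84 = 0x46.
C3: S = E(K, 0x84) = 0x88; 0xCA ⊕ 0x88 = 0x42.
C4: S = E(K, 0x88) = 0xB8; 0x7B ⊕ 0xB8 = 0xC3.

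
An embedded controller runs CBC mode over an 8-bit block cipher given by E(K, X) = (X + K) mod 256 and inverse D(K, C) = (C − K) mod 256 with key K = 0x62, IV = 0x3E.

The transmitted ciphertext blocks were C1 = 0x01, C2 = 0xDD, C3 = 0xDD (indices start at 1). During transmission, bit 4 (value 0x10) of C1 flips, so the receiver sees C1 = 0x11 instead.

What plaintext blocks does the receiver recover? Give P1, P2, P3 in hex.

CBC decryption: P_i = D(K, C_i) ⊕ C_{i−1}, with C_{0} = IV.
Only C1 changed, to 0x11. In CBC, a change in C_i garbles P_i and flips the same bit in P_{i+1}. Decrypting the received ciphertext:
P1: D(K, 0x11) = 0xAF; 0xAF ⊕ 0x3E = 0x91.
P2: D(K, 0xDD) = 0x7B; 0x7B ⊕ 0x11 = 0x6A.
P3: D(K, 0xDD) = 0x7B; 0x7B ⊕ 0xDD = 0xA6.
Blocks that differ from the original plaintext: P1, P2.

P1 = 0x91, P2 = 0x6A, P3 = 0xA6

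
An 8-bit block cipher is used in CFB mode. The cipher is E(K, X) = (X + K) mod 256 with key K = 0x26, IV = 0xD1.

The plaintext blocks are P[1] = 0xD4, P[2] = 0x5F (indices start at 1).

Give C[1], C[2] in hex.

C[1] = 0x23, C[2] = 0x16

CFB encryption: C_i = P_i ⊕ E(K, C_{i−1}), with C_{0} = IV.
C[1]: E(K, 0xD1) = 0xF7; 0xD4 ⊕ 0xF7 = 0x23.
C[2]: E(K, 0x23) = 0x49; 0x5F ⊕ 0x49 = 0x16.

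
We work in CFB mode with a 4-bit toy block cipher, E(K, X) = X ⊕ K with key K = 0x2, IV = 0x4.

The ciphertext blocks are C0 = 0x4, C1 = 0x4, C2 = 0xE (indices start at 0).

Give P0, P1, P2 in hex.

P0 = 0x2, P1 = 0x2, P2 = 0x8

CFB decryption: P_i = C_i ⊕ E(K, C_{i−1}), with C_{−1} = IV.
P0: E(K, 0x4) = 0x6; 0x4 ⊕ 0x6 = 0x2.
P1: E(K, 0x4) = 0x6; 0x4 ⊕ 0x6 = 0x2.
P2: E(K, 0x4) = 0x6; 0xE ⊕ 0x6 = 0x8.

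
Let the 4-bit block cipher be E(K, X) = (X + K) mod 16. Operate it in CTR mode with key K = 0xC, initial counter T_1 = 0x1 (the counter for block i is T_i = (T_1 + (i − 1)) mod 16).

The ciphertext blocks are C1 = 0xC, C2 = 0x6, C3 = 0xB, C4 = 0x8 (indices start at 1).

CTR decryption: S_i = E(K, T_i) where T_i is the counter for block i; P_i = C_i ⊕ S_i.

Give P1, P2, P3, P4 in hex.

P1: T = 0x1, S = E(K, T) = 0xD; 0xC ⊕ 0xD = 0x1.
P2: T = 0x2, S = E(K, T) = 0xE; 0x6 ⊕ 0xE = 0x8.
P3: T = 0x3, S = E(K, T) = 0xF; 0xB ⊕ 0xF = 0x4.
P4: T = 0x4, S = E(K, T) = 0x0; 0x8 ⊕ 0x0 = 0x8.

P1 = 0x1, P2 = 0x8, P3 = 0x4, P4 = 0x8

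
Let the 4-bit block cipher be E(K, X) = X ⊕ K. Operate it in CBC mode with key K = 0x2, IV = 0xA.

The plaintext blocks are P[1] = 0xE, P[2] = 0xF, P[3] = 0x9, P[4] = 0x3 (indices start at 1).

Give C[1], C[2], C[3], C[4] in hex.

CBC encryption: C_i = E(K, P_i ⊕ C_{i−1}), with C_{0} = IV.
C[1]: P[1] ⊕ 0xA = 0x4; E(K, 0x4) = 0x6.
C[2]: P[2] ⊕ 0x6 = 0x9; E(K, 0x9) = 0xB.
C[3]: P[3] ⊕ 0xB = 0x2; E(K, 0x2) = 0x0.
C[4]: P[4] ⊕ 0x0 = 0x3; E(K, 0x3) = 0x1.

C[1] = 0x6, C[2] = 0xB, C[3] = 0x0, C[4] = 0x1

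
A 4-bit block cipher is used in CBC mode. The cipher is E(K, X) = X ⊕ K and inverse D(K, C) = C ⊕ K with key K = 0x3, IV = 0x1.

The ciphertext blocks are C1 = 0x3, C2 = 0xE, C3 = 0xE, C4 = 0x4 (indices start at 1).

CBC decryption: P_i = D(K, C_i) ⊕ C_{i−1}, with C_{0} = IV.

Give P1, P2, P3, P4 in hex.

P1 = 0x1, P2 = 0xE, P3 = 0x3, P4 = 0x9

P1: D(K, 0x3) = 0x0; 0x0 ⊕ 0x1 = 0x1.
P2: D(K, 0xE) = 0xD; 0xD ⊕ 0x3 = 0xE.
P3: D(K, 0xE) = 0xD; 0xD ⊕ 0xE = 0x3.
P4: D(K, 0x4) = 0x7; 0x7 ⊕ 0xE = 0x9.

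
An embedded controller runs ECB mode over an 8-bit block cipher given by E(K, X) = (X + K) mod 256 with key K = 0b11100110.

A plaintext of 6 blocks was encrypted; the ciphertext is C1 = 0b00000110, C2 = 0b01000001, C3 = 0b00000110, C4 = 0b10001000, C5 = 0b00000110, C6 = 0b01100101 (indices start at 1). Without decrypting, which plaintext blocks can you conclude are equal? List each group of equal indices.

P1 = P3 = P5

ECB encrypts each block independently with the same key, so equal ciphertext blocks imply equal plaintext blocks.
C1 = C3 = C5 = 0b00000110, so P1 = P3 = P5.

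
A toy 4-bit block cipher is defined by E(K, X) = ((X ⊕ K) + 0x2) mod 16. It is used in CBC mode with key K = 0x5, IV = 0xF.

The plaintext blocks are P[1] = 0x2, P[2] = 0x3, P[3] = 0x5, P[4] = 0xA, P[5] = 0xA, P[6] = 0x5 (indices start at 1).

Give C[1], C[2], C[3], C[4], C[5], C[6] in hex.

C[1] = 0xA, C[2] = 0xE, C[3] = 0x0, C[4] = 0x1, C[5] = 0x0, C[6] = 0x2

CBC encryption: C_i = E(K, P_i ⊕ C_{i−1}), with C_{0} = IV.
C[1]: P[1] ⊕ 0xF = 0xD; E(K, 0xD) = 0xA.
C[2]: P[2] ⊕ 0xA = 0x9; E(K, 0x9) = 0xE.
C[3]: P[3] ⊕ 0xE = 0xB; E(K, 0xB) = 0x0.
C[4]: P[4] ⊕ 0x0 = 0xA; E(K, 0xA) = 0x1.
C[5]: P[5] ⊕ 0x1 = 0xB; E(K, 0xB) = 0x0.
C[6]: P[6] ⊕ 0x0 = 0x5; E(K, 0x5) = 0x2.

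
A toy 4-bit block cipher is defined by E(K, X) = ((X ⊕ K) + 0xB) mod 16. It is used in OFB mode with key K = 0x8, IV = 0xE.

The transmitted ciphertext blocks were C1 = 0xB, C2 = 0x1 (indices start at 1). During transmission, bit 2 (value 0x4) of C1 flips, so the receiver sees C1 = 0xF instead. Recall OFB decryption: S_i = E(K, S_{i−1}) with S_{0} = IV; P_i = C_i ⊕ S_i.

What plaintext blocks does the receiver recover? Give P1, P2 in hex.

P1 = 0xE, P2 = 0x5

Only C1 changed, to 0xF. In OFB, a change in C_i flips the same bit in P_i only; the keystream is unaffected. Decrypting the received ciphertext:
P1: S = E(K, 0xE) = 0x1; 0xF ⊕ 0x1 = 0xE.
P2: S = E(K, 0x1) = 0x4; 0x1 ⊕ 0x4 = 0x5.
Blocks that differ from the original plaintext: P1.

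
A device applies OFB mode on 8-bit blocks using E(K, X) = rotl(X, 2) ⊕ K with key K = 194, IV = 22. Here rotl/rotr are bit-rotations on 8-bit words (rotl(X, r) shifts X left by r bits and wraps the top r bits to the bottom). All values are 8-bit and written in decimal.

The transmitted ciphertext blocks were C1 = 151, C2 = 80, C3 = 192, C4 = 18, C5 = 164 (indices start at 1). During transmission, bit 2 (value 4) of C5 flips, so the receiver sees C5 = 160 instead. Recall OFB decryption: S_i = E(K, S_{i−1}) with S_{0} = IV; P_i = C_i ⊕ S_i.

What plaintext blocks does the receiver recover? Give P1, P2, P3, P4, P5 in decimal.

P1 = 13, P2 = 248, P3 = 160, P4 = 81, P5 = 111

Only C5 changed, to 160. In OFB, a change in C_i flips the same bit in P_i only; the keystream is unaffected. Decrypting the received ciphertext:
P1: S = E(K, 22) = 154; 151 ⊕ 154 = 13.
P2: S = E(K, 154) = 168; 80 ⊕ 168 = 248.
P3: S = E(K, 168) = 96; 192 ⊕ 96 = 160.
P4: S = E(K, 96) = 67; 18 ⊕ 67 = 81.
P5: S = E(K, 67) = 207; 160 ⊕ 207 = 111.
Blocks that differ from the original plaintext: P5.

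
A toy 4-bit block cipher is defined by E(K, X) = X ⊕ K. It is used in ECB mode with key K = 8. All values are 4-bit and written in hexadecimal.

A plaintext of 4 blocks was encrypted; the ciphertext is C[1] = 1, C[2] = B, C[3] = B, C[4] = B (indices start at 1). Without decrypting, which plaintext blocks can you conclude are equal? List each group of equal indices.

ECB encrypts each block independently with the same key, so equal ciphertext blocks imply equal plaintext blocks.
C[2] = C[3] = C[4] = B, so P[2] = P[3] = P[4].

P[2] = P[3] = P[4]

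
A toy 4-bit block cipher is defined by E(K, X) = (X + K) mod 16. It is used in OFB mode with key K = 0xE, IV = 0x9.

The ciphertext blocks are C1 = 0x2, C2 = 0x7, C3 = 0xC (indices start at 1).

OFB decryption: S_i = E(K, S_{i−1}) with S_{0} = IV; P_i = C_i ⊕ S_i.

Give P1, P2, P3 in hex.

P1 = 0x5, P2 = 0x2, P3 = 0xF

P1: S = E(K, 0x9) = 0x7; 0x2 ⊕ 0x7 = 0x5.
P2: S = E(K, 0x7) = 0x5; 0x7 ⊕ 0x5 = 0x2.
P3: S = E(K, 0x5) = 0x3; 0xC ⊕ 0x3 = 0xF.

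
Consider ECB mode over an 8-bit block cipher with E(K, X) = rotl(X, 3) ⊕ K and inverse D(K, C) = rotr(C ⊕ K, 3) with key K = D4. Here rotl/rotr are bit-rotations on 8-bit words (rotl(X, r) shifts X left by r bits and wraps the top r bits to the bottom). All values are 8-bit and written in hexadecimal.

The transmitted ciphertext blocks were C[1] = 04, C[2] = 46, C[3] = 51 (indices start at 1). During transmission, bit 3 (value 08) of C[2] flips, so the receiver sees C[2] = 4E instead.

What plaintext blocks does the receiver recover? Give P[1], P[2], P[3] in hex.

ECB decryption: P_i = D(K, C_i).
Only C[2] changed, to 4E. In ECB, a change in C_i affects only P_i. Decrypting the received ciphertext:
P[1]: D(K, 04) = 1A.
P[2]: D(K, 4E) = 53.
P[3]: D(K, 51) = B0.
Blocks that differ from the original plaintext: P[2].

P[1] = 1A, P[2] = 53, P[3] = B0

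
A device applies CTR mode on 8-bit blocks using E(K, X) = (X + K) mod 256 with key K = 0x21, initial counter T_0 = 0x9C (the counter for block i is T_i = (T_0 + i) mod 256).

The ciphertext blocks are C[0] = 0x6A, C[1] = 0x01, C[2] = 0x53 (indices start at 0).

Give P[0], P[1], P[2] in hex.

CTR decryption: S_i = E(K, T_i) where T_i is the counter for block i; P_i = C_i ⊕ S_i.
P[0]: T = 0x9C, S = E(K, T) = 0xBD; 0x6A ⊕ 0xBD = 0xD7.
P[1]: T = 0x9D, S = E(K, T) = 0xBE; 0x01 ⊕ 0xBE = 0xBF.
P[2]: T = 0x9E, S = E(K, T) = 0xBF; 0x53 ⊕ 0xBF = 0xEC.

P[0] = 0xD7, P[1] = 0xBF, P[2] = 0xEC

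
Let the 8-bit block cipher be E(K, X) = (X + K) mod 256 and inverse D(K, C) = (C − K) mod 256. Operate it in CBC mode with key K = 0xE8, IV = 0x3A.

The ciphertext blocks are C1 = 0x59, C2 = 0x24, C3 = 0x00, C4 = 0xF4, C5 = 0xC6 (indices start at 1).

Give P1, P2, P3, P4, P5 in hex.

CBC decryption: P_i = D(K, C_i) ⊕ C_{i−1}, with C_{0} = IV.
P1: D(K, 0x59) = 0x71; 0x71 ⊕ 0x3A = 0x4B.
P2: D(K, 0x24) = 0x3C; 0x3C ⊕ 0x59 = 0x65.
P3: D(K, 0x00) = 0x18; 0x18 ⊕ 0x24 = 0x3C.
P4: D(K, 0xF4) = 0x0C; 0x0C ⊕ 0x00 = 0x0C.
P5: D(K, 0xC6) = 0xDE; 0xDE ⊕ 0xF4 = 0x2A.

P1 = 0x4B, P2 = 0x65, P3 = 0x3C, P4 = 0x0C, P5 = 0x2A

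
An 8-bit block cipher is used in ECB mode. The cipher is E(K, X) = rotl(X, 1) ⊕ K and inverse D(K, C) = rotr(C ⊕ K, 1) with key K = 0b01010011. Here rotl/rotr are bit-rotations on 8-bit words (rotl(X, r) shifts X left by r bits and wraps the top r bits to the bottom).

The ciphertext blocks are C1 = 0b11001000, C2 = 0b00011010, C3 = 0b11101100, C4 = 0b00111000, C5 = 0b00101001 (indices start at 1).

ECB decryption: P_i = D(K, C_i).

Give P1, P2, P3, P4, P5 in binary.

P1: D(K, 0b11001000) = 0b11001101.
P2: D(K, 0b00011010) = 0b10100100.
P3: D(K, 0b11101100) = 0b11011111.
P4: D(K, 0b00111000) = 0b10110101.
P5: D(K, 0b00101001) = 0b00111101.

P1 = 0b11001101, P2 = 0b10100100, P3 = 0b11011111, P4 = 0b10110101, P5 = 0b00111101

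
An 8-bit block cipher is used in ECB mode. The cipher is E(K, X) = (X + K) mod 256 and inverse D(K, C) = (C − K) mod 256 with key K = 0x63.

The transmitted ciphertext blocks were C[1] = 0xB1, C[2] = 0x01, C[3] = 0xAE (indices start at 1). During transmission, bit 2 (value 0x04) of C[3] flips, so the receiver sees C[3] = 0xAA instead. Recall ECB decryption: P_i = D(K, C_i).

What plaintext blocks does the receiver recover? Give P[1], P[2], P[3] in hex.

P[1] = 0x4E, P[2] = 0x9E, P[3] = 0x47

Only C[3] changed, to 0xAA. In ECB, a change in C_i affects only P_i. Decrypting the received ciphertext:
P[1]: D(K, 0xB1) = 0x4E.
P[2]: D(K, 0x01) = 0x9E.
P[3]: D(K, 0xAA) = 0x47.
Blocks that differ from the original plaintext: P[3].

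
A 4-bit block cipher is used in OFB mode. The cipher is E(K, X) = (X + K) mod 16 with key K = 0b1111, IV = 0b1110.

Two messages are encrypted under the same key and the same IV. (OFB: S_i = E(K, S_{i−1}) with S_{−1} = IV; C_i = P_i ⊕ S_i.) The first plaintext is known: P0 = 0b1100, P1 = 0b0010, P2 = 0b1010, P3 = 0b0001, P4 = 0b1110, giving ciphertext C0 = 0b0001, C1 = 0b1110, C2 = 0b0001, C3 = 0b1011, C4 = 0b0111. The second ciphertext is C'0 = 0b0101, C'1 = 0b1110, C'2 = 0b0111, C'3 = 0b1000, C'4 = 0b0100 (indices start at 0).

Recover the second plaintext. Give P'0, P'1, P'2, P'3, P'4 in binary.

P'0 = 0b1000, P'1 = 0b0010, P'2 = 0b1100, P'3 = 0b0010, P'4 = 0b1101

In OFB with a reused IV, both messages share the same keystream S_i, so C_i ⊕ C'_i = P_i ⊕ P'_i and thus P'_i = P_i ⊕ C_i ⊕ C'_i.
P'0: 0b1100 ⊕ 0b0001 ⊕ 0b0101 = 0b1000.
P'1: 0b0010 ⊕ 0b1110 ⊕ 0b1110 = 0b0010.
P'2: 0b1010 ⊕ 0b0001 ⊕ 0b0111 = 0b1100.
P'3: 0b0001 ⊕ 0b1011 ⊕ 0b1000 = 0b0010.
P'4: 0b1110 ⊕ 0b0111 ⊕ 0b0100 = 0b1101.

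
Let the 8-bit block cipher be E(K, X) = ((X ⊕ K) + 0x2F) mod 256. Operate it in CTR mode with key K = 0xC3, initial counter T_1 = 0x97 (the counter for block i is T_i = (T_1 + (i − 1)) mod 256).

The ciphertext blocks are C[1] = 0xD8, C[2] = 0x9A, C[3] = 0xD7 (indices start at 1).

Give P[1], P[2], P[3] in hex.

CTR decryption: S_i = E(K, T_i) where T_i is the counter for block i; P_i = C_i ⊕ S_i.
P[1]: T = 0x97, S = E(K, T) = 0x83; 0xD8 ⊕ 0x83 = 0x5B.
P[2]: T = 0x98, S = E(K, T) = 0x8A; 0x9A ⊕ 0x8A = 0x10.
P[3]: T = 0x99, S = E(K, T) = 0x89; 0xD7 ⊕ 0x89 = 0x5E.

P[1] = 0x5B, P[2] = 0x10, P[3] = 0x5E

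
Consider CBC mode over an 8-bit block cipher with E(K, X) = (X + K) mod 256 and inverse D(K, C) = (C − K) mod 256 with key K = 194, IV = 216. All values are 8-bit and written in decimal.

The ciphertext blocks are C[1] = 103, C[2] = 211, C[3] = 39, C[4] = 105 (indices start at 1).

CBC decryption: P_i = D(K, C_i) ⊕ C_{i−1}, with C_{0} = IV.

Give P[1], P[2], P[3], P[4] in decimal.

P[1]: D(K, 103) = 165; 165 ⊕ 216 = 125.
P[2]: D(K, 211) = 17; 17 ⊕ 103 = 118.
P[3]: D(K, 39) = 101; 101 ⊕ 211 = 182.
P[4]: D(K, 105) = 167; 167 ⊕ 39 = 128.

P[1] = 125, P[2] = 118, P[3] = 182, P[4] = 128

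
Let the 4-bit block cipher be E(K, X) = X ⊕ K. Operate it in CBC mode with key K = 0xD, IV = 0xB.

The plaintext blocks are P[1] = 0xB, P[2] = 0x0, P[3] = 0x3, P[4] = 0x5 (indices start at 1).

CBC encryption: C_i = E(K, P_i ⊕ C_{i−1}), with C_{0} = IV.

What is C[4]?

C[1]: P[1] ⊕ 0xB = 0x0; E(K, 0x0) = 0xD.
C[2]: P[2] ⊕ 0xD = 0xD; E(K, 0xD) = 0x0.
C[3]: P[3] ⊕ 0x0 = 0x3; E(K, 0x3) = 0xE.
C[4]: P[4] ⊕ 0xE = 0xB; E(K, 0xB) = 0x6.

C[4] = 0x6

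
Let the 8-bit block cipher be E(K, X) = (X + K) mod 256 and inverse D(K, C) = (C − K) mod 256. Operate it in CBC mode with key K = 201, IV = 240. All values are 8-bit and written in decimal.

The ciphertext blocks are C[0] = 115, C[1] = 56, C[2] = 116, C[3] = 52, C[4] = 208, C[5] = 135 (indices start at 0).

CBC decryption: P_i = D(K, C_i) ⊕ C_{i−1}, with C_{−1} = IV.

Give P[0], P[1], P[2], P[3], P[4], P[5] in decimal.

P[0]: D(K, 115) = 170; 170 ⊕ 240 = 90.
P[1]: D(K, 56) = 111; 111 ⊕ 115 = 28.
P[2]: D(K, 116) = 171; 171 ⊕ 56 = 147.
P[3]: D(K, 52) = 107; 107 ⊕ 116 = 31.
P[4]: D(K, 208) = 7; 7 ⊕ 52 = 51.
P[5]: D(K, 135) = 190; 190 ⊕ 208 = 110.

P[0] = 90, P[1] = 28, P[2] = 147, P[3] = 31, P[4] = 51, P[5] = 110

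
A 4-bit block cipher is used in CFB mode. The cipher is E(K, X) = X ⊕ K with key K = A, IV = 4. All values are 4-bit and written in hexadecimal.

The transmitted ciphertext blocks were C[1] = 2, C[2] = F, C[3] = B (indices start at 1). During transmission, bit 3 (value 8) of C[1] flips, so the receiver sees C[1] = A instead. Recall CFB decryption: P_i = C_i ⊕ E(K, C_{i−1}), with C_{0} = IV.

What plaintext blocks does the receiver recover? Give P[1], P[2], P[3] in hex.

Only C[1] changed, to A. In CFB, a change in C_i flips the same bit in P_i and garbles P_{i+1}. Decrypting the received ciphertext:
P[1]: E(K, 4) = E; A ⊕ E = 4.
P[2]: E(K, A) = 0; F ⊕ 0 = F.
P[3]: E(K, F) = 5; B ⊕ 5 = E.
Blocks that differ from the original plaintext: P[1], P[2].

P[1] = 4, P[2] = F, P[3] = E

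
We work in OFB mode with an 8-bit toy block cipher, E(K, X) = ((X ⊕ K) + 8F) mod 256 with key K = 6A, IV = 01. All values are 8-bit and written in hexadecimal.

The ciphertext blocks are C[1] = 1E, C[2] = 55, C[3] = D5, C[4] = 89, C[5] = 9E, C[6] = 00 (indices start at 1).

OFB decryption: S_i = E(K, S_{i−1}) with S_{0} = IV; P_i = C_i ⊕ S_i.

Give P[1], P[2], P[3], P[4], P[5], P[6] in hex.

P[1] = E4, P[2] = 4A, P[3] = D1, P[4] = 74, P[5] = B8, P[6] = DB

P[1]: S = E(K, 01) = FA; 1E ⊕ FA = E4.
P[2]: S = E(K, FA) = 1F; 55 ⊕ 1F = 4A.
P[3]: S = E(K, 1F) = 04; D5 ⊕ 04 = D1.
P[4]: S = E(K, 04) = FD; 89 ⊕ FD = 74.
P[5]: S = E(K, FD) = 26; 9E ⊕ 26 = B8.
P[6]: S = E(K, 26) = DB; 00 ⊕ DB = DB.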